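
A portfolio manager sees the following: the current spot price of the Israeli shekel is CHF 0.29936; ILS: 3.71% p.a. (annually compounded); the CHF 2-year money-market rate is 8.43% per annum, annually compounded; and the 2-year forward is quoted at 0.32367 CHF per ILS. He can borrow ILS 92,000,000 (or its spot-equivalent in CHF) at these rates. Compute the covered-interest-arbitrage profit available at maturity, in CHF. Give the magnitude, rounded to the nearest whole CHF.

CHF 352,146

T = 2 years.
Route A — deposit ILS, sell forward: 92,000,000 × 1.07557641 × 0.32367 = CHF 32,028,127.13.
Route B — convert at spot, deposit CHF: 92,000,000 × 0.29936 × 1.17570649 = CHF 32,380,273.53.
The quoted forward undervalues ILS, so borrow ILS, convert to CHF at spot, deposit the CHF at 8.43%, and buy ILS forward at 0.32367 to cover the loan.
Profit = 32,380,273.53 − 32,028,127.13 = CHF 352,146.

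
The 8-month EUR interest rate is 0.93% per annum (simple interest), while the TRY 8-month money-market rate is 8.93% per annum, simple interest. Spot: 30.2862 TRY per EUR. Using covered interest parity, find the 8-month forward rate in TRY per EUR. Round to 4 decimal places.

31.8915

T = 8/12 years.
Growth of 1 TRY over T: 1 + 0.0893×8/12 = 1.05953333.
EUR growth factor: 1 + 0.0093×8/12 = 1.006200.
Forward (TRY per EUR) = 30.2862 × 1.05953333 / 1.006200 = 31.891511.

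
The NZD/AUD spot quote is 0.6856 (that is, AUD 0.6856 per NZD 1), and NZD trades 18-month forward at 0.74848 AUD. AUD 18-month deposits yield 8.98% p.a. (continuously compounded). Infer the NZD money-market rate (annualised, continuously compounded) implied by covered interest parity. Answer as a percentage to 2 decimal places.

3.13%

T = 18/12 years.
By CIP, F/S equals the AUD-to-NZD growth ratio: 0.74848/0.6856 = 1.0917153.
The AUD side grows by e^(0.0898×18/12) = 1.1441935.
Hence g_NZD = 1.0480695.
r = ln(1.0480695)/(18/12) = 0.031300 → 3.13%.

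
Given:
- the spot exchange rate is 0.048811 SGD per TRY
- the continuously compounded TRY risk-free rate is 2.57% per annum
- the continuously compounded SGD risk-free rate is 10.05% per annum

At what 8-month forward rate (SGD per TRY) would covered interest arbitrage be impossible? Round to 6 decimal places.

T = 8/12 years.
SGD accumulates by e^(0.1005×8/12) = 1.0692955.
Growth of 1 TRY over T: e^(0.0257×8/12) = 1.017281.
So F = 0.048811 × 1.0692955 / 1.017281 = 0.05130675 (SGD/TRY).

0.051307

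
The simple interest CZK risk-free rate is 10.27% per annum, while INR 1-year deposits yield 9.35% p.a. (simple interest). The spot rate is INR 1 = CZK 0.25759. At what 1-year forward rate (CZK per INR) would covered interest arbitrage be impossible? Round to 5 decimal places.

0.25976

T = 1 year.
CZK accumulates by 1 + 0.1027×1 = 1.102700.
Growth of 1 INR over T: 1 + 0.0935×1 = 1.093500.
Forward (CZK per INR) = 0.25759 × 1.102700 / 1.093500 = 0.2597572.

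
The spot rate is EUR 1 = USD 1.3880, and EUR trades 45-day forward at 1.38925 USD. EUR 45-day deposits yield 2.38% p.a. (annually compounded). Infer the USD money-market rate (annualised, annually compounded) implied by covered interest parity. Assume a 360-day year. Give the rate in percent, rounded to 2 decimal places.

T = 45/360 years.
By CIP, F/S equals the USD-to-EUR growth ratio: 1.38925/1.388 = 1.0009006.
EUR growth factor: (1 + 0.0238)^(45/360) = 1.0029445.
Hence g_USD = 1.0038478.
Annualise: 1.0038478^(360/45) − 1 = 0.031200 = 3.12%.

3.12%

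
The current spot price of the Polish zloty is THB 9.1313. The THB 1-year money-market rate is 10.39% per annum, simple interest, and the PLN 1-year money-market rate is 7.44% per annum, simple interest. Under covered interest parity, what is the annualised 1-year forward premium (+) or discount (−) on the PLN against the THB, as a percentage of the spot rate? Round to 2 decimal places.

T = 1 year.
No-arbitrage forward: 9.1313 × 1.103900 / 1.074400 = 9.3820198 THB/PLN.
(F − S)/S ÷ T = (9.3820198 − 9.1313)/9.1313/1 = 0.027457 → 2.75%.

+2.75%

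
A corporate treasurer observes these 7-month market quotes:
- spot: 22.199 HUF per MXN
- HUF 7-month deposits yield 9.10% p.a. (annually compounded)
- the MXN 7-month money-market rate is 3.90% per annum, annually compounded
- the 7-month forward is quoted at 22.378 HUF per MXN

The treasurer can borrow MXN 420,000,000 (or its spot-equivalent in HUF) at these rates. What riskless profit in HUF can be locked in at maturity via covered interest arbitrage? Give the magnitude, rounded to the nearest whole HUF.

T = 7/12 years.
Keep in MXN, deliver into the forward: 420,000,000·1.022568482322·22.378 = HUF 9,610,875,748.91.
Swap to HUF now, deposit: 420,000,000·22.199·1.052117968791 = HUF 9,809,506,051.46.
The quoted forward undervalues MXN, so borrow MXN, convert to HUF at spot, deposit the HUF at 9.10%, and buy MXN forward at 22.378 to cover the loan.
Arbitrage profit = |9,610,875,748.91 − 9,809,506,051.46| = HUF 198,630,303.

HUF 198,630,303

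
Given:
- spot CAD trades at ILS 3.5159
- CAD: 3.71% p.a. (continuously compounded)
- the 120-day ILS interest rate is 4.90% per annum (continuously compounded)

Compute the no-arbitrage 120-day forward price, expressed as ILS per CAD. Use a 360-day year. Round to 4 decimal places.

3.5299

T = 120/360 years.
ILS accumulates by e^(0.0490×120/360) = 1.0164675.
CAD accumulates by e^(0.0371×120/360) = 1.0124435.
Forward (ILS per CAD) = 3.5159 × 1.0164675 / 1.0124435 = 3.529874.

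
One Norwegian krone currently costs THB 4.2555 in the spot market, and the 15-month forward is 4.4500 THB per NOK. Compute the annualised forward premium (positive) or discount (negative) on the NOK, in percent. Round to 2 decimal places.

+3.66%

T = 15/12 years.
Period premium: (4.4500 − 4.2555)/4.2555 = 0.0457056.
×(1/T) gives 3.66% p.a.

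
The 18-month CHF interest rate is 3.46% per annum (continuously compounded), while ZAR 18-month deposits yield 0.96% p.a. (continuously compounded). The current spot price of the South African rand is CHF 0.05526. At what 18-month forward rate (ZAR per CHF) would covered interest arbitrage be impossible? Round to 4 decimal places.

17.4302

T = 18/12 years.
CHF accumulates by e^(0.0346×18/12) = 1.05327041.
ZAR growth factor: e^(0.0096×18/12) = 1.01450418.
So F = 0.05526 × 1.05327041 / 1.01450418 = 0.057371595 (CHF/ZAR).
Quoted the other way: 1/0.057371595 = 17.4302 ZAR per CHF.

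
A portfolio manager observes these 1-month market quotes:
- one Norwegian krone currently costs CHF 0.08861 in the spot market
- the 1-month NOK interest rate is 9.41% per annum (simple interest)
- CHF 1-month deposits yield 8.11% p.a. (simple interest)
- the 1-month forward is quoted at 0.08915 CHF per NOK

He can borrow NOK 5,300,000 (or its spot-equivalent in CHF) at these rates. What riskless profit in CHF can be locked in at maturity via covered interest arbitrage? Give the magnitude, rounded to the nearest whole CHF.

CHF 3,393

T = 1/12 years.
Invest the NOK and cover forward: 5,300,000 × 1.00784167 × 0.08915 = CHF 476,200.15.
Convert at spot and invest in CHF: 5,300,000 × 0.08861 × 1.00675833 = CHF 472,806.93.
The quoted forward overvalues NOK, so borrow CHF, buy NOK at spot, deposit the NOK at 9.41%, and sell the proceeds forward at 0.08915.
The gap between the two covered legs is CHF 3,393.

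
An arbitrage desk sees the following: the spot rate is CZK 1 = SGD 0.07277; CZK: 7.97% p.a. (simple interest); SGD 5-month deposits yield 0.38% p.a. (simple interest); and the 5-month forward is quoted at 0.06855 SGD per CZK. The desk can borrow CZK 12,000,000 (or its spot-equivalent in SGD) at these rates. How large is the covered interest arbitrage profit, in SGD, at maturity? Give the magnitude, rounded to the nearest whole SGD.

T = 5/12 years.
Keep in CZK, deliver into the forward: 12,000,000·1.03320833·0.06855 = SGD 849,917.17.
Swap to SGD now, deposit: 12,000,000·0.07277·1.00158333 = SGD 874,622.63.
The quoted forward undervalues CZK, so borrow CZK, convert to SGD at spot, deposit the SGD at 0.38%, and buy CZK forward at 0.06855 to cover the loan.
Profit = 874,622.63 − 849,917.17 = SGD 24,705.

SGD 24,705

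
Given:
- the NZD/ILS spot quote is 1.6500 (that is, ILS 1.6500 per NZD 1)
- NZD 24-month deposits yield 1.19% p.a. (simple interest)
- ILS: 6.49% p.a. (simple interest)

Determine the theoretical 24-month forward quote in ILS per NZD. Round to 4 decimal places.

T = 2 years.
Growth of 1 ILS over T: 1 + 0.0649×2 = 1.129800.
NZD accumulates by 1 + 0.0119×2 = 1.023800.
So F = 1.65 × 1.129800 / 1.023800 = 1.820834 (ILS/NZD).

1.8208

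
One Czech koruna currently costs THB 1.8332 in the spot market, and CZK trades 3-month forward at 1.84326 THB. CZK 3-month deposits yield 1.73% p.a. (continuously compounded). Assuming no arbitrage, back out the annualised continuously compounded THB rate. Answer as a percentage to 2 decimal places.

T = 3/12 years.
F/S = 1.84326/1.8332 = 1.0054877 = (growth of THB) / (growth of CZK).
CZK growth factor: e^(0.0173×3/12) = 1.0043344.
So the THB growth factor = 1.0098459.
r = ln(1.0098459)/(3/12) = 0.039191 → 3.92%.

3.92%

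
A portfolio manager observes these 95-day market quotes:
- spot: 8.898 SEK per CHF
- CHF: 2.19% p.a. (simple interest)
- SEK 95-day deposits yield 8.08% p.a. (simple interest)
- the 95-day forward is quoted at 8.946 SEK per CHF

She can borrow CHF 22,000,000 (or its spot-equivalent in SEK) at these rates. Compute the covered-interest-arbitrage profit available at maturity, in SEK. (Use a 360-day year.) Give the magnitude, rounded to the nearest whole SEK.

T = 95/360 years.
Invest the CHF and cover forward: 22,000,000 × 1.00577916667 × 8.946 = SEK 197,949,409.35.
Convert at spot and invest in SEK: 22,000,000 × 8.898 × 1.02132222222 = SEK 199,929,952.93.
The quoted forward undervalues CHF, so borrow CHF, convert to SEK at spot, deposit the SEK at 8.08%, and buy CHF forward at 8.946 to cover the loan.
Profit = 199,929,952.93 − 197,949,409.35 = SEK 1,980,544.

SEK 1,980,544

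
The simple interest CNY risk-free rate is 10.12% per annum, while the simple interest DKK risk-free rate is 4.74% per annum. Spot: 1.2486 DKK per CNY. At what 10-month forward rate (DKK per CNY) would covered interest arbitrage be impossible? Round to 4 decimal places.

T = 10/12 years.
Growth of 1 DKK over T: 1 + 0.0474×10/12 = 1.039500.
Growth of 1 CNY over T: 1 + 0.1012×10/12 = 1.0843333.
So F = 1.2486 × 1.039500 / 1.0843333 = 1.196975 (DKK/CNY).

1.1970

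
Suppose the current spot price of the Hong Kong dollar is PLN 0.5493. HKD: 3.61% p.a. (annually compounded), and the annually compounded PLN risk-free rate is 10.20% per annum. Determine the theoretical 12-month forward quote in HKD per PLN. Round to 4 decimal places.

T = 1 year.
PLN growth factor: (1 + 0.1020)^1 = 1.102000.
HKD growth factor: (1 + 0.0361)^1 = 1.036100.
So F = 0.5493 × 1.102000 / 1.036100 = 0.5842376 (PLN/HKD).
Quoted the other way: 1/0.5842376 = 1.7116 HKD per PLN.

1.7116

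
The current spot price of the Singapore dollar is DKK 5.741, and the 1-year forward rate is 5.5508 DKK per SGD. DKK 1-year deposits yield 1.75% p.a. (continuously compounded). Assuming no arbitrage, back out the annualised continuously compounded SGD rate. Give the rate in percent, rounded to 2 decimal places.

5.12%

T = 1 year.
F/S = 5.5508/5.741 = 0.9668699 = (growth of DKK) / (growth of SGD).
DKK growth factor: e^(0.0175×1) = 1.017654.
Hence g_SGD = 1.0525242.
Take logs: ln 1.0525242 / 1 = 0.051191, so 5.12%.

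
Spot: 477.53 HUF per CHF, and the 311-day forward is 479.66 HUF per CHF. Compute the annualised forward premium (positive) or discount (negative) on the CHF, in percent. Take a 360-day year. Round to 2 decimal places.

+0.52%

T = 311/360 years.
CHF trades forward at +0.44605% vs spot over the period.
Per annum: 0.0044605 / (311/360) = 0.005163 = 0.52%.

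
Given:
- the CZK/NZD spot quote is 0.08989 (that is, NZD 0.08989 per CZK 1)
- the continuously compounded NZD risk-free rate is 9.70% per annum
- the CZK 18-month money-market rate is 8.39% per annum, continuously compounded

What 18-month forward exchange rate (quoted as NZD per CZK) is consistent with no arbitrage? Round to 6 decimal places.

T = 18/12 years.
Growth of 1 NZD over T: e^(0.0970×18/12) = 1.1566177.
CZK growth factor: e^(0.0839×18/12) = 1.134112.
CIP: F = S · (grow NZD)/(grow CZK) = 0.08989 × 1.1566177/1.134112 = 0.09167381 NZD per CZK.

0.091674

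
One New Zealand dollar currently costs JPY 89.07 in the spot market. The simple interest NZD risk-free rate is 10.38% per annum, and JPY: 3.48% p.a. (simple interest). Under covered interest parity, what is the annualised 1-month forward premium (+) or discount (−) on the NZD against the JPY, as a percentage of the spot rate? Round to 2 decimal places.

-6.84%

T = 1/12 years.
CIP forward (JPY per NZD) = 89.07 × 1.002900/1.008650 = 88.56224.
(F − S)/S ÷ T = (88.56224 − 89.07)/89.07/(1/12) = -0.068408 → -6.84%.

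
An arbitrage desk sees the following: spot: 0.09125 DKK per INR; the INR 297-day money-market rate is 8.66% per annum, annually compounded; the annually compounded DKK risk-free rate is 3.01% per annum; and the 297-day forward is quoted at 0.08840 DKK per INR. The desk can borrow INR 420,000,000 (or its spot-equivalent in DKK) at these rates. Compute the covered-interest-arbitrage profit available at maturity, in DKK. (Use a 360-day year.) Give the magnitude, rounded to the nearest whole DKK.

T = 297/360 years.
Invest the INR and cover forward: 420,000,000 × 1.0709211682 × 0.08840 = DKK 39,761,161.13.
Convert at spot and invest in DKK: 420,000,000 × 0.09125 × 1.0247678561 = DKK 39,274,228.09.
The quoted forward overvalues INR, so borrow DKK, buy INR at spot, deposit the INR at 8.66%, and sell the proceeds forward at 0.08840.
Arbitrage profit = |39,761,161.13 − 39,274,228.09| = DKK 486,933.

DKK 486,933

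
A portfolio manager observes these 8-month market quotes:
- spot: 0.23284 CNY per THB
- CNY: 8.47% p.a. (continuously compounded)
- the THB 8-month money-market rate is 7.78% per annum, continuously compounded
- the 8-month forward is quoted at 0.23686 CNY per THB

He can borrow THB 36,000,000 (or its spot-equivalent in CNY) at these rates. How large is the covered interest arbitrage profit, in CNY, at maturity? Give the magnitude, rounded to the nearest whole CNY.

CNY 111,720

T = 8/12 years.
Invest the THB and cover forward: 36,000,000 × 1.053235302 × 0.23686 = CNY 8,980,895.29.
Convert at spot and invest in CNY: 36,000,000 × 0.23284 × 1.058091345 = CNY 8,869,175.60.
The quoted forward overvalues THB, so borrow CNY, buy THB at spot, deposit the THB at 7.78%, and sell the proceeds forward at 0.23686.
The gap between the two covered legs is CNY 111,720.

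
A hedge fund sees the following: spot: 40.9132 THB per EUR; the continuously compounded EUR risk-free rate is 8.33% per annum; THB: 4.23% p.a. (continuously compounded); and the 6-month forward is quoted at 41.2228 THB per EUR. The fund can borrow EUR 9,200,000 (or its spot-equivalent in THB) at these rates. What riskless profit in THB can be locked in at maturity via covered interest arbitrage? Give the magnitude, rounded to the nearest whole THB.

T = 6/12 years.
Keep in EUR, deliver into the forward: 9,200,000·1.04252952955·41.2228 = THB 395,379,073.87.
Swap to THB now, deposit: 9,200,000·40.9132·1.02137524643 = THB 384,447,113.54.
The quoted forward overvalues EUR, so borrow THB, buy EUR at spot, deposit the EUR at 8.33%, and sell the proceeds forward at 41.2228.
The gap between the two covered legs is THB 10,931,960.

THB 10,931,960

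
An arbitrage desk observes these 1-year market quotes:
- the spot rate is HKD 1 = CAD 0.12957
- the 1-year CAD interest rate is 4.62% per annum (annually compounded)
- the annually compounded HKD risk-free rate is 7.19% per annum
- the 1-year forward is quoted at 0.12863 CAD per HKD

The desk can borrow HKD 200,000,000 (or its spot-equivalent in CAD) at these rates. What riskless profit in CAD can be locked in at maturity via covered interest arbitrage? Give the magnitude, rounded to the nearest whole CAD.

CAD 464,473

T = 1 year.
Route A — deposit HKD, sell forward: 200,000,000 × 1.071900 × 0.12863 = CAD 27,575,699.40.
Route B — convert at spot, deposit CAD: 200,000,000 × 0.12957 × 1.046200 = CAD 27,111,226.80.
The quoted forward overvalues HKD, so borrow CAD, buy HKD at spot, deposit the HKD at 7.19%, and sell the proceeds forward at 0.12863.
The gap between the two covered legs is CAD 464,473.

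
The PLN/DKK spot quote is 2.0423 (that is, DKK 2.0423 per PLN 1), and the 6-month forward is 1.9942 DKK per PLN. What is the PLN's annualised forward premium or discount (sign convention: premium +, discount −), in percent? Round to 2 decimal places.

-4.71%

T = 6/12 years.
PLN trades forward at -2.35519% vs spot over the period.
×(1/T) gives -4.71% p.a.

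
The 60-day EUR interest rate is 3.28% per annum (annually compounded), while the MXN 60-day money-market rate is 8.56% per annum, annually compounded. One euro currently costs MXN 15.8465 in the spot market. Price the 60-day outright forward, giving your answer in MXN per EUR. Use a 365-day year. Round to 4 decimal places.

15.9769

T = 60/365 years.
Growth of 1 MXN over T: (1 + 0.0856)^(60/365) = 1.01359284.
EUR growth factor: (1 + 0.0328)^(60/365) = 1.00531934.
Forward (MXN per EUR) = 15.8465 × 1.01359284 / 1.00531934 = 15.976912.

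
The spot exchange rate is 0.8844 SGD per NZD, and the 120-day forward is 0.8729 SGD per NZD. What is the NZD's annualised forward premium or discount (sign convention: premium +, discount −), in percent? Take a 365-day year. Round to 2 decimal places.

-3.96%

T = 120/365 years.
NZD trades forward at -1.30032% vs spot over the period.
×(1/T) gives -3.96% p.a.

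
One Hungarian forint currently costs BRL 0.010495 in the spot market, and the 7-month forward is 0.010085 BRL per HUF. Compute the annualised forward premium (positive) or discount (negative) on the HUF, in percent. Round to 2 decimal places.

T = 7/12 years.
(F − S)/S = (0.010085 − 0.010495)/0.010495 = -0.0390662.
Annualise by dividing by T: -0.0390662 / (7/12) = -0.066971 → -6.70%.

-6.70%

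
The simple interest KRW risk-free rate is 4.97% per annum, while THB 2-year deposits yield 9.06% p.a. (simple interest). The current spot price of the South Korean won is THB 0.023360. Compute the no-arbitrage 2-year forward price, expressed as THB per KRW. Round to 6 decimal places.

0.025098

T = 2 years.
THB growth factor: 1 + 0.0906×2 = 1.181200.
KRW growth factor: 1 + 0.0497×2 = 1.099400.
CIP: F = S · (grow THB)/(grow KRW) = 0.02336 × 1.181200/1.099400 = 0.02509808 THB per KRW.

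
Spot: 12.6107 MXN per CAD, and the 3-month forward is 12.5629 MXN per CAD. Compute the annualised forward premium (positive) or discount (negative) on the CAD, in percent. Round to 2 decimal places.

-1.52%

T = 3/12 years.
CAD trades forward at -0.37904% vs spot over the period.
Per annum: -0.0037904 / (3/12) = -0.015162 = -1.52%.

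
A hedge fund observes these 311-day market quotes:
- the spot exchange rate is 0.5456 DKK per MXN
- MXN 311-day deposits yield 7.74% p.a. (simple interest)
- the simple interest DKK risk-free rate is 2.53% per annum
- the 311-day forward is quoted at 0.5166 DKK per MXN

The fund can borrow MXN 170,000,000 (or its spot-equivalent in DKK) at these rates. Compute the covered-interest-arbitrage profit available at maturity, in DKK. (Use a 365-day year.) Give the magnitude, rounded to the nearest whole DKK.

T = 311/365 years.
Route A — deposit MXN, sell forward: 170,000,000 × 1.0659490411 × 0.5166 = DKK 93,613,776.69.
Route B — convert at spot, deposit DKK: 170,000,000 × 0.5456 × 1.0215569863 = DKK 94,751,453.59.
The quoted forward undervalues MXN, so borrow MXN, convert to DKK at spot, deposit the DKK at 2.53%, and buy MXN forward at 0.5166 to cover the loan.
The gap between the two covered legs is DKK 1,137,677.

DKK 1,137,677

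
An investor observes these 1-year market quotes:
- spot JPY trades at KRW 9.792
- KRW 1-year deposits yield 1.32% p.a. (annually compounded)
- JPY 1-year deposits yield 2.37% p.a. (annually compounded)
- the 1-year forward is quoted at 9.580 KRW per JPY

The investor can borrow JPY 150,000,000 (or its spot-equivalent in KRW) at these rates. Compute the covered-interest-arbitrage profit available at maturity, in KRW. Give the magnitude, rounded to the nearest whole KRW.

KRW 17,131,260

T = 1 year.
Route A — deposit JPY, sell forward: 150,000,000 × 1.023700 × 9.580 = KRW 1,471,056,900.00.
Route B — convert at spot, deposit KRW: 150,000,000 × 9.792 × 1.013200 = KRW 1,488,188,160.00.
The quoted forward undervalues JPY, so borrow JPY, convert to KRW at spot, deposit the KRW at 1.32%, and buy JPY forward at 9.580 to cover the loan.
Arbitrage profit = |1,471,056,900.00 − 1,488,188,160.00| = KRW 17,131,260.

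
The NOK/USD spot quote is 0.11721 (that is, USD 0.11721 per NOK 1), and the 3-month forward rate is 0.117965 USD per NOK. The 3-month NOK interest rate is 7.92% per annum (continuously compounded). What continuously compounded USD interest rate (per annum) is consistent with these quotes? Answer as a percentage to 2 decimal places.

10.49%

T = 3/12 years.
F/S = 0.117965/0.11721 = 1.0064414 = (growth of USD) / (growth of NOK).
The NOK side grows by e^(0.0792×3/12) = 1.0199973.
That pins the USD growth at 1.0265675.
r = ln(1.0265675)/(3/12) = 0.104883 → 10.49%.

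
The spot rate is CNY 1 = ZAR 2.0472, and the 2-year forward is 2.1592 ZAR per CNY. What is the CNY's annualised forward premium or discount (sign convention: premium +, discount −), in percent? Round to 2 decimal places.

+2.74%

T = 2 years.
CNY trades forward at +5.47089% vs spot over the period.
×(1/T) gives 2.74% p.a.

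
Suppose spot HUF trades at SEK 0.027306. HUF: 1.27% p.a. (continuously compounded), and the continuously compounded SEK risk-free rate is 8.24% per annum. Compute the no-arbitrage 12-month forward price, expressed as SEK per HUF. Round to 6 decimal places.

T = 1 year.
Growth of 1 SEK over T: e^(0.0824×1) = 1.0858901.
HUF growth factor: e^(0.0127×1) = 1.012781.
Forward (SEK per HUF) = 0.027306 × 1.0858901 / 1.012781 = 0.02927712.

0.029277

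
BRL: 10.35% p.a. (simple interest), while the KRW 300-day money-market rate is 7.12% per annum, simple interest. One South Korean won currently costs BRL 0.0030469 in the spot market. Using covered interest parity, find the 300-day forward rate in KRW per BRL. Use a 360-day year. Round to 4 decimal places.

T = 300/360 years.
BRL accumulates by 1 + 0.1035×300/360 = 1.086250.
KRW accumulates by 1 + 0.0712×300/360 = 1.059333333.
Forward (BRL per KRW) = 0.0030469 × 1.086250 / 1.059333333 = 0.00312431887.
Invert for KRW per BRL: 1 / 0.00312431887 = 320.0698.

320.0698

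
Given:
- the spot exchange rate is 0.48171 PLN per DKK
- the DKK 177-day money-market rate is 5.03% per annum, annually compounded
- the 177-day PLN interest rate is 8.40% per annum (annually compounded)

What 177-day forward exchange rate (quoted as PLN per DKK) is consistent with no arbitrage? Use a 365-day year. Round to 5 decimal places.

0.48914

T = 177/365 years.
PLN growth factor: (1 + 0.0840)^(177/365) = 1.0398886.
Growth of 1 DKK over T: (1 + 0.0503)^(177/365) = 1.0240839.
So F = 0.48171 × 1.0398886 / 1.0240839 = 0.4891442 (PLN/DKK).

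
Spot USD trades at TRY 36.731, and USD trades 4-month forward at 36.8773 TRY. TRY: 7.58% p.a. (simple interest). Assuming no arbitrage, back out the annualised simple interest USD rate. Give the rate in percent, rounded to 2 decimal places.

T = 4/12 years.
CIP gives F = S · g_TRY/g_USD, so g_TRY/g_USD = 36.8773/36.731 = 1.0039830.
The TRY side grows by 1 + 0.0758×4/12 = 1.0252667.
That pins the USD growth at 1.0211993.
(1.0211993 − 1)/T = 0.063598, i.e. 6.36%.

6.36%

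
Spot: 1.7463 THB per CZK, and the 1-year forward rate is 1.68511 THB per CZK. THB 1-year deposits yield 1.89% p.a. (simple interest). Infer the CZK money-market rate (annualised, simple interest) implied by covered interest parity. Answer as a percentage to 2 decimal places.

T = 1 year.
F/S = 1.68511/1.7463 = 0.9649602 = (growth of THB) / (growth of CZK).
The THB side grows by 1 + 0.0189×1 = 1.018900.
So the CZK growth factor = 1.0558985.
(1.0558985 − 1)/T = 0.055899, i.e. 5.59%.

5.59%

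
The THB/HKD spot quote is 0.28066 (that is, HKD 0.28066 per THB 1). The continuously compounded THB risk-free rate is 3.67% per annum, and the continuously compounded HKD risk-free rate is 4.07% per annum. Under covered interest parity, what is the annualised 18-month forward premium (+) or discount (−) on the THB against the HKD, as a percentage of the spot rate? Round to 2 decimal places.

T = 18/12 years.
No-arbitrage forward: 0.28066 × 1.0629521 / 1.0565934 = 0.28234904 HKD/THB.
(F − S)/S ÷ T = (0.28234904 − 0.28066)/0.28066/(18/12) = 0.004012 → 0.40%.

+0.40%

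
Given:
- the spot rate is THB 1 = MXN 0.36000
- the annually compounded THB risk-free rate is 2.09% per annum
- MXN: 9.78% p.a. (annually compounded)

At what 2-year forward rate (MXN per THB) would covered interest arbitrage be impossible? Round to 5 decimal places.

T = 2 years.
Growth of 1 MXN over T: (1 + 0.0978)^2 = 1.2051648.
THB growth factor: (1 + 0.0209)^2 = 1.0422368.
Forward (MXN per THB) = 0.36 × 1.2051648 / 1.0422368 = 0.4162771.

0.41628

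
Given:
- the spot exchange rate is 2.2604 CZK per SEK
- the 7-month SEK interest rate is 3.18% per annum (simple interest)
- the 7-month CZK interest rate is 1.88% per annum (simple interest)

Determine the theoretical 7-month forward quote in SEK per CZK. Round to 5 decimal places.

0.44572

T = 7/12 years.
CZK growth factor: 1 + 0.0188×7/12 = 1.0109667.
SEK accumulates by 1 + 0.0318×7/12 = 1.018550.
Forward (CZK per SEK) = 2.2604 × 1.0109667 / 1.018550 = 2.243571.
Invert for SEK per CZK: 1 / 2.243571 = 0.44572.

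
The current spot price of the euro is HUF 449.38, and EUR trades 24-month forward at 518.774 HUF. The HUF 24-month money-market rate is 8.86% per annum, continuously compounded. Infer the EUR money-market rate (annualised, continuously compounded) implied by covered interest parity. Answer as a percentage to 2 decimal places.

1.68%

T = 2 years.
F/S = 518.774/449.38 = 1.1544216 = (growth of HUF) / (growth of EUR).
HUF growth factor: e^(0.0886×2) = 1.1938698.
Hence g_EUR = 1.0341714.
Take logs: ln 1.0341714 / 2 = 0.016800, so 1.68%.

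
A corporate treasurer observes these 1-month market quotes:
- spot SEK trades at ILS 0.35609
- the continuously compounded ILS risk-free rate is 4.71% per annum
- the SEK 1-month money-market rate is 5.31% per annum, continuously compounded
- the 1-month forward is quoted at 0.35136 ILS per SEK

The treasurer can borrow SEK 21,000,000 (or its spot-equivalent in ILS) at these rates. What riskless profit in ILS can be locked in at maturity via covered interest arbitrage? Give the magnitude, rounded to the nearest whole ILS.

T = 1/12 years.
Invest the SEK and cover forward: 21,000,000 × 1.004434805 × 0.35136 = ILS 7,411,282.47.
Convert at spot and invest in ILS: 21,000,000 × 0.35609 × 1.003932713 = ILS 7,507,298.40.
The quoted forward undervalues SEK, so borrow SEK, convert to ILS at spot, deposit the ILS at 4.71%, and buy SEK forward at 0.35136 to cover the loan.
Profit = 7,507,298.40 − 7,411,282.47 = ILS 96,016.

ILS 96,016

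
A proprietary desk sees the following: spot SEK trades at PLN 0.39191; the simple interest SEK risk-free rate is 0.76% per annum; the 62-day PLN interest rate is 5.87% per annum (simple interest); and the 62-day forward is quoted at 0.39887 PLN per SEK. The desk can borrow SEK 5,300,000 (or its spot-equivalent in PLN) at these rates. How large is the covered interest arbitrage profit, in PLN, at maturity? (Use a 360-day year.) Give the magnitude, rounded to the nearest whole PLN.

PLN 18,656

T = 62/360 years.
Invest the SEK and cover forward: 5,300,000 × 1.001308889 × 0.39887 = PLN 2,116,778.01.
Convert at spot and invest in PLN: 5,300,000 × 0.39191 × 1.010109444 = PLN 2,098,121.56.
The quoted forward overvalues SEK, so borrow PLN, buy SEK at spot, deposit the SEK at 0.76%, and sell the proceeds forward at 0.39887.
Profit = 2,116,778.01 − 2,098,121.56 = PLN 18,656.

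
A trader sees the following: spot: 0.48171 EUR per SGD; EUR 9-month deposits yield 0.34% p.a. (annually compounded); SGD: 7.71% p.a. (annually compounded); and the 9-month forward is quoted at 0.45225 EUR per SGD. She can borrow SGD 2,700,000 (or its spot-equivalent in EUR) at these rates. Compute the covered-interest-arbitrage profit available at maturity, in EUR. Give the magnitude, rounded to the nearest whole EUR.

T = 9/12 years.
Route A — deposit SGD, sell forward: 2,700,000 × 1.057284875 × 0.45225 = EUR 1,291,024.13.
Route B — convert at spot, deposit EUR: 2,700,000 × 0.48171 × 1.002548918 = EUR 1,303,932.17.
The quoted forward undervalues SGD, so borrow SGD, convert to EUR at spot, deposit the EUR at 0.34%, and buy SGD forward at 0.45225 to cover the loan.
Profit = 1,303,932.17 − 1,291,024.13 = EUR 12,908.

EUR 12,908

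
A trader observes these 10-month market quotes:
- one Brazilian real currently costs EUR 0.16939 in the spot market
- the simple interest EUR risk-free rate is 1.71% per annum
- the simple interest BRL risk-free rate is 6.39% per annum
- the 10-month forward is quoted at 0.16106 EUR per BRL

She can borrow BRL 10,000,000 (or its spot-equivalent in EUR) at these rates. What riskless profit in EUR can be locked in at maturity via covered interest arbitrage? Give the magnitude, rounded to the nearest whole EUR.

T = 10/12 years.
Keep in BRL, deliver into the forward: 10,000,000·1.053250·0.16106 = EUR 1,696,364.45.
Swap to EUR now, deposit: 10,000,000·0.16939·1.014250 = EUR 1,718,038.08.
The quoted forward undervalues BRL, so borrow BRL, convert to EUR at spot, deposit the EUR at 1.71%, and buy BRL forward at 0.16106 to cover the loan.
The gap between the two covered legs is EUR 21,674.

EUR 21,674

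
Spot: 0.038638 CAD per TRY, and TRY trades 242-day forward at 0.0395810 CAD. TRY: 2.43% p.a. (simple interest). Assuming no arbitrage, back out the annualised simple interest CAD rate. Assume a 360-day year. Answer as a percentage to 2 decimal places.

6.12%

T = 242/360 years.
By CIP, F/S equals the CAD-to-TRY growth ratio: 0.039581/0.038638 = 1.0244060.
The TRY side grows by 1 + 0.0243×242/360 = 1.016335.
So the CAD growth factor = 1.0411397.
r = (1.0411397 − 1)/(242/360) = 0.061200 → 6.12%.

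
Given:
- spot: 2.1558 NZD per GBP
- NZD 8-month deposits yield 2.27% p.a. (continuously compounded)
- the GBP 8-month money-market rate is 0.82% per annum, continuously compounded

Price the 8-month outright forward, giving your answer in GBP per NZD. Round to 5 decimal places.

0.45940

T = 8/12 years.
NZD growth factor: e^(0.0227×8/12) = 1.0152484.
GBP growth factor: e^(0.0082×8/12) = 1.0054816.
Forward (NZD per GBP) = 2.1558 × 1.0152484 / 1.0054816 = 2.176740.
Quoted the other way: 1/2.176740 = 0.45940 GBP per NZD.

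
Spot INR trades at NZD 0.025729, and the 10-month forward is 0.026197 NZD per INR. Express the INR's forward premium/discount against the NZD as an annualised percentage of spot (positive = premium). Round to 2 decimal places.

T = 10/12 years.
INR trades forward at +1.81896% vs spot over the period.
×(1/T) gives 2.18% p.a.

+2.18%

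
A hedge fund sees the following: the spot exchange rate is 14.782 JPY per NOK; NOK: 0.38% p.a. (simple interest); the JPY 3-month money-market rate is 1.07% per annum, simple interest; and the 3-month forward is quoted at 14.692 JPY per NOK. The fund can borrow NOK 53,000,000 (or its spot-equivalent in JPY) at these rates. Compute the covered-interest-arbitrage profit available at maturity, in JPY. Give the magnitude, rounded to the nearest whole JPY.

T = 3/12 years.
Route A — deposit NOK, sell forward: 53,000,000 × 1.000950 × 14.692 = JPY 779,415,742.20.
Route B — convert at spot, deposit JPY: 53,000,000 × 14.782 × 1.002675 = JPY 785,541,718.05.
The quoted forward undervalues NOK, so borrow NOK, convert to JPY at spot, deposit the JPY at 1.07%, and buy NOK forward at 14.692 to cover the loan.
Profit = 785,541,718.05 − 779,415,742.20 = JPY 6,125,976.

JPY 6,125,976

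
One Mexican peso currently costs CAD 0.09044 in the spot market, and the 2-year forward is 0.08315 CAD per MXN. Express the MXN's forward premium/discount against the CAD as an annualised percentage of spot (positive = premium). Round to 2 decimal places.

T = 2 years.
(F − S)/S = (0.08315 − 0.09044)/0.09044 = -0.0806059.
×(1/T) gives -4.03% p.a.

-4.03%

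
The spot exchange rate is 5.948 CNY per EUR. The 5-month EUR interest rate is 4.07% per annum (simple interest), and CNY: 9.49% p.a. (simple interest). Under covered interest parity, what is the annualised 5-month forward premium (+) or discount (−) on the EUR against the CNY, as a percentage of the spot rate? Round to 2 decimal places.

T = 5/12 years.
No-arbitrage forward: 5.948 × 1.0395417 / 1.0169583 = 6.080086 CNY/EUR.
(F − S)/S ÷ T = (6.080086 − 5.948)/5.948/(5/12) = 0.053296 → 5.33%.

+5.33%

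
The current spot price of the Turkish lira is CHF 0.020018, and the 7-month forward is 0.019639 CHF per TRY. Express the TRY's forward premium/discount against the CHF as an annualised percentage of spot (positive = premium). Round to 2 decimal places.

T = 7/12 years.
TRY trades forward at -1.89330% vs spot over the period.
Per annum: -0.0189330 / (7/12) = -0.032457 = -3.25%.

-3.25%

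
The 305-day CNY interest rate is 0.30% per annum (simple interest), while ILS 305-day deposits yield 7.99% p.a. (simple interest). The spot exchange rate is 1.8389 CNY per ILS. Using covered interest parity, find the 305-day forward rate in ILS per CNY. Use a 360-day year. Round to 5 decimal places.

T = 305/360 years.
CNY growth factor: 1 + 0.0030×305/360 = 1.0025417.
ILS accumulates by 1 + 0.0799×305/360 = 1.0676931.
So F = 1.8389 × 1.0025417 / 1.0676931 = 1.726689 (CNY/ILS).
Quoted the other way: 1/1.726689 = 0.57914 ILS per CNY.

0.57914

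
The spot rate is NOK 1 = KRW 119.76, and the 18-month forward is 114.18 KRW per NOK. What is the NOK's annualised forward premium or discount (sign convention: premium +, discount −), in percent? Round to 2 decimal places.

T = 18/12 years.
Period premium: (114.18 − 119.76)/119.76 = -0.0465932.
×(1/T) gives -3.11% p.a.

-3.11%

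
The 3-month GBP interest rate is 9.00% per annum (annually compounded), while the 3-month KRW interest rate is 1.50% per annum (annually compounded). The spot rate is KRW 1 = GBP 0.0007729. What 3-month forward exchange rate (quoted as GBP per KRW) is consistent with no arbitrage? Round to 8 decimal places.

T = 3/12 years.
GBP accumulates by (1 + 0.0900)^(3/12) = 1.0217782.
Growth of 1 KRW over T: (1 + 0.0150)^(3/12) = 1.0037291.
So F = 0.0007729 × 1.0217782 / 1.0037291 = 0.0007867983 (GBP/KRW).

0.00078680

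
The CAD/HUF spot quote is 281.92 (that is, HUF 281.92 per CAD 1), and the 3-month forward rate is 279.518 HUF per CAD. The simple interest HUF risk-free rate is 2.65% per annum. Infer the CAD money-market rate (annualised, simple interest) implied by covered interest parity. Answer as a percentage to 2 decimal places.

T = 3/12 years.
By CIP, F/S equals the HUF-to-CAD growth ratio: 279.518/281.92 = 0.9914799.
HUF growth factor: 1 + 0.0265×3/12 = 1.006625.
That pins the CAD growth at 1.0152752.
(1.0152752 − 1)/T = 0.061101, i.e. 6.11%.

6.11%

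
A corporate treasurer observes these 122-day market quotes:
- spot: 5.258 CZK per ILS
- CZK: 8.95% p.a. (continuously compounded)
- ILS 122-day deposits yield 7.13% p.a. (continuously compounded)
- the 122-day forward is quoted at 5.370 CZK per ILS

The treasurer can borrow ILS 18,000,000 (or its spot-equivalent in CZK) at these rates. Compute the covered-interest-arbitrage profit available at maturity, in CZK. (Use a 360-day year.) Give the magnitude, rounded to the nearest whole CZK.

T = 122/360 years.
Keep in ILS, deliver into the forward: 18,000,000·1.0244570632·5.370 = CZK 99,024,019.73.
Swap to CZK now, deposit: 18,000,000·5.258·1.0307952127 = CZK 97,558,582.11.
The quoted forward overvalues ILS, so borrow CZK, buy ILS at spot, deposit the ILS at 7.13%, and sell the proceeds forward at 5.370.
Arbitrage profit = |99,024,019.73 − 97,558,582.11| = CZK 1,465,438.

CZK 1,465,438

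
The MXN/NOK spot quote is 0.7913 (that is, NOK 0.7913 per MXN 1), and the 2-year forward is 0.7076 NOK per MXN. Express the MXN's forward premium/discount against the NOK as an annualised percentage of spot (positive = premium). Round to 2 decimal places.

T = 2 years.
Period premium: (0.7076 − 0.7913)/0.7913 = -0.1057753.
Annualise by dividing by T: -0.1057753 / 2 = -0.052888 → -5.29%.

-5.29%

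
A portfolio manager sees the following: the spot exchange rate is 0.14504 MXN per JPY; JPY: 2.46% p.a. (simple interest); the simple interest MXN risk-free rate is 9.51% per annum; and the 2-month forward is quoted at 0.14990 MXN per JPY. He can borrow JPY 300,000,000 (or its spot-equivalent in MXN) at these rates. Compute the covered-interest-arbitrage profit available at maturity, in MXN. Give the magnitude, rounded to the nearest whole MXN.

T = 2/12 years.
Keep in JPY, deliver into the forward: 300,000,000·1.004100·0.14990 = MXN 45,154,377.00.
Swap to MXN now, deposit: 300,000,000·0.14504·1.015850 = MXN 44,201,665.20.
The quoted forward overvalues JPY, so borrow MXN, buy JPY at spot, deposit the JPY at 2.46%, and sell the proceeds forward at 0.14990.
The gap between the two covered legs is MXN 952,712.

MXN 952,712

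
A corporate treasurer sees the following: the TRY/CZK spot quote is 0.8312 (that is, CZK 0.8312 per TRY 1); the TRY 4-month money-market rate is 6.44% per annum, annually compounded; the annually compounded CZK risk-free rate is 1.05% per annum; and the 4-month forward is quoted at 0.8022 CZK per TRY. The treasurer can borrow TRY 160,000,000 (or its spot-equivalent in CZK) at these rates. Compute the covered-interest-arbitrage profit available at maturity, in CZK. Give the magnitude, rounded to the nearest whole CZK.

T = 4/12 years.
Keep in TRY, deliver into the forward: 160,000,000·1.02102165992·0.8022 = CZK 131,050,172.09.
Swap to CZK now, deposit: 160,000,000·0.8312·1.00348782096 = CZK 133,455,852.29.
The quoted forward undervalues TRY, so borrow TRY, convert to CZK at spot, deposit the CZK at 1.05%, and buy TRY forward at 0.8022 to cover the loan.
The gap between the two covered legs is CZK 2,405,680.

CZK 2,405,680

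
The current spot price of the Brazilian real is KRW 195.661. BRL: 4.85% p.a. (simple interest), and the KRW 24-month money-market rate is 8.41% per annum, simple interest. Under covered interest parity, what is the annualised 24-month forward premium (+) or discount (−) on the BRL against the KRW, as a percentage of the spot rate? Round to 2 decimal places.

T = 2 years.
No-arbitrage forward: 195.661 × 1.168200 / 1.097000 = 208.360237 KRW/BRL.
Annualised premium = (F − S)/S × (1/T) = (208.360237 − 195.661)/195.661 ÷ 2 = 3.25%.

+3.25%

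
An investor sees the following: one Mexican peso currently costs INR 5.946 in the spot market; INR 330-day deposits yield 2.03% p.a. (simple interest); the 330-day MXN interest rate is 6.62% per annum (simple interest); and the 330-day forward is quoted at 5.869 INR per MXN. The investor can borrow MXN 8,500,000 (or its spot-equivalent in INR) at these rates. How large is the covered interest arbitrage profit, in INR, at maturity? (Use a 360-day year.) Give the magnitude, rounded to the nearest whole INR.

T = 330/360 years.
Invest the MXN and cover forward: 8,500,000 × 1.0606833333 × 5.869 = INR 52,913,779.11.
Convert at spot and invest in INR: 8,500,000 × 5.946 × 1.0186083333 = INR 51,481,483.77.
The quoted forward overvalues MXN, so borrow INR, buy MXN at spot, deposit the MXN at 6.62%, and sell the proceeds forward at 5.869.
The gap between the two covered legs is INR 1,432,295.

INR 1,432,295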